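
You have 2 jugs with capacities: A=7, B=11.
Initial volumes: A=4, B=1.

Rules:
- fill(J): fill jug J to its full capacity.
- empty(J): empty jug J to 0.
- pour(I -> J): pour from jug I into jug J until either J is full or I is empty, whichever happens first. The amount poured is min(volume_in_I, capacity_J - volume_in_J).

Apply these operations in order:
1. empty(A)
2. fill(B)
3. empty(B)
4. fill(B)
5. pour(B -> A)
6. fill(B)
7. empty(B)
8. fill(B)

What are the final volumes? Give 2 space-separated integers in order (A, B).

Step 1: empty(A) -> (A=0 B=1)
Step 2: fill(B) -> (A=0 B=11)
Step 3: empty(B) -> (A=0 B=0)
Step 4: fill(B) -> (A=0 B=11)
Step 5: pour(B -> A) -> (A=7 B=4)
Step 6: fill(B) -> (A=7 B=11)
Step 7: empty(B) -> (A=7 B=0)
Step 8: fill(B) -> (A=7 B=11)

Answer: 7 11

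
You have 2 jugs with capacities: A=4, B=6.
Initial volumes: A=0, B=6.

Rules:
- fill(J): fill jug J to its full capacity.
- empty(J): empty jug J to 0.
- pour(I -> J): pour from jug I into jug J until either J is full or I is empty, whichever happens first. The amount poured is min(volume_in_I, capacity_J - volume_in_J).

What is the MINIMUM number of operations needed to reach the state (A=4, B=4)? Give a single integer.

Answer: 4

Derivation:
BFS from (A=0, B=6). One shortest path:
  1. fill(A) -> (A=4 B=6)
  2. empty(B) -> (A=4 B=0)
  3. pour(A -> B) -> (A=0 B=4)
  4. fill(A) -> (A=4 B=4)
Reached target in 4 moves.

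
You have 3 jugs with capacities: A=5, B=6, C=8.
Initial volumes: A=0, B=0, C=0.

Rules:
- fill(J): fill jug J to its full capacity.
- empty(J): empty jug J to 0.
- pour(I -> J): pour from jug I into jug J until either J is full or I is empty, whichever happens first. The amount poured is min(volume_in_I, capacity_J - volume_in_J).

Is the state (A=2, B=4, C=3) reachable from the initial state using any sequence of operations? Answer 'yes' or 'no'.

BFS explored all 238 reachable states.
Reachable set includes: (0,0,0), (0,0,1), (0,0,2), (0,0,3), (0,0,4), (0,0,5), (0,0,6), (0,0,7), (0,0,8), (0,1,0), (0,1,1), (0,1,2) ...
Target (A=2, B=4, C=3) not in reachable set → no.

Answer: no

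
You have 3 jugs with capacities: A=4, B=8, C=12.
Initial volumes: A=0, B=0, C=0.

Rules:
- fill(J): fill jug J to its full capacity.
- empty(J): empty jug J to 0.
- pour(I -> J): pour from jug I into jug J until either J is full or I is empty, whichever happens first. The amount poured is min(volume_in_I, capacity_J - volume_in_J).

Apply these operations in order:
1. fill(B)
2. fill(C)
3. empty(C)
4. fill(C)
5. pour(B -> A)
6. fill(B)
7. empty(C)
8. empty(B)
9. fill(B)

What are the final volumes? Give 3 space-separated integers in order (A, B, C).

Answer: 4 8 0

Derivation:
Step 1: fill(B) -> (A=0 B=8 C=0)
Step 2: fill(C) -> (A=0 B=8 C=12)
Step 3: empty(C) -> (A=0 B=8 C=0)
Step 4: fill(C) -> (A=0 B=8 C=12)
Step 5: pour(B -> A) -> (A=4 B=4 C=12)
Step 6: fill(B) -> (A=4 B=8 C=12)
Step 7: empty(C) -> (A=4 B=8 C=0)
Step 8: empty(B) -> (A=4 B=0 C=0)
Step 9: fill(B) -> (A=4 B=8 C=0)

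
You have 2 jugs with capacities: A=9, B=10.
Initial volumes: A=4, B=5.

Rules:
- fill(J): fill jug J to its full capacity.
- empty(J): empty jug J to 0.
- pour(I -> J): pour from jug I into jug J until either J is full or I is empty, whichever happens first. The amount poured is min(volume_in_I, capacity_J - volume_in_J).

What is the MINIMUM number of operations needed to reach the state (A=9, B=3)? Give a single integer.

BFS from (A=4, B=5). One shortest path:
  1. empty(B) -> (A=4 B=0)
  2. pour(A -> B) -> (A=0 B=4)
  3. fill(A) -> (A=9 B=4)
  4. pour(A -> B) -> (A=3 B=10)
  5. empty(B) -> (A=3 B=0)
  6. pour(A -> B) -> (A=0 B=3)
  7. fill(A) -> (A=9 B=3)
Reached target in 7 moves.

Answer: 7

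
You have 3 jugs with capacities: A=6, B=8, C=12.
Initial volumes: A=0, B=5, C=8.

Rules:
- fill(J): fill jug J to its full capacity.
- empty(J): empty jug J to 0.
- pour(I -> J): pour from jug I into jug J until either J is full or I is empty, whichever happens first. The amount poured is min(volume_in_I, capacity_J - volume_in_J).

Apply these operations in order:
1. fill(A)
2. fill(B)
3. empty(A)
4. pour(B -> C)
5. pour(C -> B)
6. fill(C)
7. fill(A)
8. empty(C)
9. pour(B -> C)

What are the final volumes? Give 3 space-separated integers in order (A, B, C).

Answer: 6 0 8

Derivation:
Step 1: fill(A) -> (A=6 B=5 C=8)
Step 2: fill(B) -> (A=6 B=8 C=8)
Step 3: empty(A) -> (A=0 B=8 C=8)
Step 4: pour(B -> C) -> (A=0 B=4 C=12)
Step 5: pour(C -> B) -> (A=0 B=8 C=8)
Step 6: fill(C) -> (A=0 B=8 C=12)
Step 7: fill(A) -> (A=6 B=8 C=12)
Step 8: empty(C) -> (A=6 B=8 C=0)
Step 9: pour(B -> C) -> (A=6 B=0 C=8)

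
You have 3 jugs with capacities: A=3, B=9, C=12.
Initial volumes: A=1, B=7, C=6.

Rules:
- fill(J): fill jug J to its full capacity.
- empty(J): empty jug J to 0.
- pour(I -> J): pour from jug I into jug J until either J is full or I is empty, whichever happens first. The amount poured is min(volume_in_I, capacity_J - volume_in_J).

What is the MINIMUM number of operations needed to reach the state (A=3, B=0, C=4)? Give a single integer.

Answer: 2

Derivation:
BFS from (A=1, B=7, C=6). One shortest path:
  1. empty(B) -> (A=1 B=0 C=6)
  2. pour(C -> A) -> (A=3 B=0 C=4)
Reached target in 2 moves.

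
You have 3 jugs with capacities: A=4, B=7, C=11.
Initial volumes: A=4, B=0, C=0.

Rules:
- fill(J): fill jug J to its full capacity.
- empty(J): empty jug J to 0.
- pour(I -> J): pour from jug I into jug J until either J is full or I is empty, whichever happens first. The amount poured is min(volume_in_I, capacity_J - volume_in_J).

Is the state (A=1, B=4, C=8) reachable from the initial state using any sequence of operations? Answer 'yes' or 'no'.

Answer: no

Derivation:
BFS explored all 300 reachable states.
Reachable set includes: (0,0,0), (0,0,1), (0,0,2), (0,0,3), (0,0,4), (0,0,5), (0,0,6), (0,0,7), (0,0,8), (0,0,9), (0,0,10), (0,0,11) ...
Target (A=1, B=4, C=8) not in reachable set → no.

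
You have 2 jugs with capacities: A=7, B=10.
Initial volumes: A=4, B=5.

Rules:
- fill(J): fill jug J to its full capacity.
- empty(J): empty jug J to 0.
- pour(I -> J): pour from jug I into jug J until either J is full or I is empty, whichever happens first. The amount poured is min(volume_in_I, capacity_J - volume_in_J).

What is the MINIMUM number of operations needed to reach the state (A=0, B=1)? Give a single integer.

BFS from (A=4, B=5). One shortest path:
  1. empty(B) -> (A=4 B=0)
  2. pour(A -> B) -> (A=0 B=4)
  3. fill(A) -> (A=7 B=4)
  4. pour(A -> B) -> (A=1 B=10)
  5. empty(B) -> (A=1 B=0)
  6. pour(A -> B) -> (A=0 B=1)
Reached target in 6 moves.

Answer: 6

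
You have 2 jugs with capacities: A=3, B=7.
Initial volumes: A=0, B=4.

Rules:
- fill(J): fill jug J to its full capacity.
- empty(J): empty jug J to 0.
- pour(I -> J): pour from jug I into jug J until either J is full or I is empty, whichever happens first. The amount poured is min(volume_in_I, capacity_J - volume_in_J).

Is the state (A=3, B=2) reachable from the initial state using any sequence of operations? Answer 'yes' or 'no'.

BFS from (A=0, B=4):
  1. pour(B -> A) -> (A=3 B=1)
  2. empty(A) -> (A=0 B=1)
  3. pour(B -> A) -> (A=1 B=0)
  4. fill(B) -> (A=1 B=7)
  5. pour(B -> A) -> (A=3 B=5)
  6. empty(A) -> (A=0 B=5)
  7. pour(B -> A) -> (A=3 B=2)
Target reached → yes.

Answer: yes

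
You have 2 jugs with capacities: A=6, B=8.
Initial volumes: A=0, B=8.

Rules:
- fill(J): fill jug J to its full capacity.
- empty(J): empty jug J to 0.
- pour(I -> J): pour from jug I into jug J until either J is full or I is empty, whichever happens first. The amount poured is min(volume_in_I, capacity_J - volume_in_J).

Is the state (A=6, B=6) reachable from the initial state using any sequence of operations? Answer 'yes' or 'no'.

BFS from (A=0, B=8):
  1. fill(A) -> (A=6 B=8)
  2. empty(B) -> (A=6 B=0)
  3. pour(A -> B) -> (A=0 B=6)
  4. fill(A) -> (A=6 B=6)
Target reached → yes.

Answer: yes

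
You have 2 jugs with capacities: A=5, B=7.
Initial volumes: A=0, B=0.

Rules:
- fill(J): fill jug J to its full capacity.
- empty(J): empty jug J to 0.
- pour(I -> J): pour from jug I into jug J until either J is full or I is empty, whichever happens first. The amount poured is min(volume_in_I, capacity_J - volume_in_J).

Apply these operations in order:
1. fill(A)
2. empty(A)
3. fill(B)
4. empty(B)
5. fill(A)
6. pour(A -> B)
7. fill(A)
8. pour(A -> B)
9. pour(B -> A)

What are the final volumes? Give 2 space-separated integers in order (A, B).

Answer: 5 5

Derivation:
Step 1: fill(A) -> (A=5 B=0)
Step 2: empty(A) -> (A=0 B=0)
Step 3: fill(B) -> (A=0 B=7)
Step 4: empty(B) -> (A=0 B=0)
Step 5: fill(A) -> (A=5 B=0)
Step 6: pour(A -> B) -> (A=0 B=5)
Step 7: fill(A) -> (A=5 B=5)
Step 8: pour(A -> B) -> (A=3 B=7)
Step 9: pour(B -> A) -> (A=5 B=5)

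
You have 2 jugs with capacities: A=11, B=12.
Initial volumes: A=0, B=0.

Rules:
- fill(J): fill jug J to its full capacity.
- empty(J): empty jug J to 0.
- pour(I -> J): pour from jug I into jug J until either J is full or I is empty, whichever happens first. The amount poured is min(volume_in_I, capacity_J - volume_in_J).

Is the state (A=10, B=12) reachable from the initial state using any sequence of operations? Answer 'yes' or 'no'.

Answer: yes

Derivation:
BFS from (A=0, B=0):
  1. fill(A) -> (A=11 B=0)
  2. pour(A -> B) -> (A=0 B=11)
  3. fill(A) -> (A=11 B=11)
  4. pour(A -> B) -> (A=10 B=12)
Target reached → yes.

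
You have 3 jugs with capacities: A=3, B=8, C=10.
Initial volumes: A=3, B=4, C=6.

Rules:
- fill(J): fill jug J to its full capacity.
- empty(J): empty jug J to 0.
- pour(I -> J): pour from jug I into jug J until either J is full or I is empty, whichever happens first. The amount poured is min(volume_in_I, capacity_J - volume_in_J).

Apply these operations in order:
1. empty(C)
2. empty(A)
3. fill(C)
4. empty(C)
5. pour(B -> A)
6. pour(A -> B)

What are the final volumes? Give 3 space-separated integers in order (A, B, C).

Step 1: empty(C) -> (A=3 B=4 C=0)
Step 2: empty(A) -> (A=0 B=4 C=0)
Step 3: fill(C) -> (A=0 B=4 C=10)
Step 4: empty(C) -> (A=0 B=4 C=0)
Step 5: pour(B -> A) -> (A=3 B=1 C=0)
Step 6: pour(A -> B) -> (A=0 B=4 C=0)

Answer: 0 4 0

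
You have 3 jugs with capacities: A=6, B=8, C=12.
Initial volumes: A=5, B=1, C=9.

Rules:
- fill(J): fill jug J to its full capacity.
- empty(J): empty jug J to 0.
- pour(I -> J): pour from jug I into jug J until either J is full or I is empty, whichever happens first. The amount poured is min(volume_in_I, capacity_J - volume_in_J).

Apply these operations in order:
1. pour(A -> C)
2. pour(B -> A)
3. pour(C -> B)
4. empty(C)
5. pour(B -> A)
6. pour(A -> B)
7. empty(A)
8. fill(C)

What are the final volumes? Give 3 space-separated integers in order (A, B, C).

Step 1: pour(A -> C) -> (A=2 B=1 C=12)
Step 2: pour(B -> A) -> (A=3 B=0 C=12)
Step 3: pour(C -> B) -> (A=3 B=8 C=4)
Step 4: empty(C) -> (A=3 B=8 C=0)
Step 5: pour(B -> A) -> (A=6 B=5 C=0)
Step 6: pour(A -> B) -> (A=3 B=8 C=0)
Step 7: empty(A) -> (A=0 B=8 C=0)
Step 8: fill(C) -> (A=0 B=8 C=12)

Answer: 0 8 12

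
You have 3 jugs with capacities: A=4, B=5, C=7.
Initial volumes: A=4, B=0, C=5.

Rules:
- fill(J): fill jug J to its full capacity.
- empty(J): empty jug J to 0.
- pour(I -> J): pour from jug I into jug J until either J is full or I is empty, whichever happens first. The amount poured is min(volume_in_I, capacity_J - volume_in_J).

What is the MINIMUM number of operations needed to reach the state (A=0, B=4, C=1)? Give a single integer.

Answer: 3

Derivation:
BFS from (A=4, B=0, C=5). One shortest path:
  1. empty(A) -> (A=0 B=0 C=5)
  2. pour(C -> A) -> (A=4 B=0 C=1)
  3. pour(A -> B) -> (A=0 B=4 C=1)
Reached target in 3 moves.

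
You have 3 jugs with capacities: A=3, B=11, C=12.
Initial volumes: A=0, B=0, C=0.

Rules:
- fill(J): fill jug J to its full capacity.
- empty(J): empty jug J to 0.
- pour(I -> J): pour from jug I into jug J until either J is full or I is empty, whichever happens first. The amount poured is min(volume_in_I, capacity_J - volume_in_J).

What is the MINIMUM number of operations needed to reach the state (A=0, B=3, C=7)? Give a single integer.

Answer: 8

Derivation:
BFS from (A=0, B=0, C=0). One shortest path:
  1. fill(B) -> (A=0 B=11 C=0)
  2. pour(B -> A) -> (A=3 B=8 C=0)
  3. pour(B -> C) -> (A=3 B=0 C=8)
  4. fill(B) -> (A=3 B=11 C=8)
  5. pour(B -> C) -> (A=3 B=7 C=12)
  6. empty(C) -> (A=3 B=7 C=0)
  7. pour(B -> C) -> (A=3 B=0 C=7)
  8. pour(A -> B) -> (A=0 B=3 C=7)
Reached target in 8 moves.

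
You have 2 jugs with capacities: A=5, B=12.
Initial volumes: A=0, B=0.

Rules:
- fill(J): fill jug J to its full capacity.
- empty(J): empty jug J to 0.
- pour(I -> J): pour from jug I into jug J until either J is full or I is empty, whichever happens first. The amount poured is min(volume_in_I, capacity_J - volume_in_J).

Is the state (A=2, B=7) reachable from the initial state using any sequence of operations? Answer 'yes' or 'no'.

BFS explored all 34 reachable states.
Reachable set includes: (0,0), (0,1), (0,2), (0,3), (0,4), (0,5), (0,6), (0,7), (0,8), (0,9), (0,10), (0,11) ...
Target (A=2, B=7) not in reachable set → no.

Answer: no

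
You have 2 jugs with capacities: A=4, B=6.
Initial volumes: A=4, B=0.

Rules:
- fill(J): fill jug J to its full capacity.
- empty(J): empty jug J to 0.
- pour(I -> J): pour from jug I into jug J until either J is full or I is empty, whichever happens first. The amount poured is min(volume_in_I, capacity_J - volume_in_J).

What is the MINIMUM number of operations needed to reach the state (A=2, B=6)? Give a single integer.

BFS from (A=4, B=0). One shortest path:
  1. pour(A -> B) -> (A=0 B=4)
  2. fill(A) -> (A=4 B=4)
  3. pour(A -> B) -> (A=2 B=6)
Reached target in 3 moves.

Answer: 3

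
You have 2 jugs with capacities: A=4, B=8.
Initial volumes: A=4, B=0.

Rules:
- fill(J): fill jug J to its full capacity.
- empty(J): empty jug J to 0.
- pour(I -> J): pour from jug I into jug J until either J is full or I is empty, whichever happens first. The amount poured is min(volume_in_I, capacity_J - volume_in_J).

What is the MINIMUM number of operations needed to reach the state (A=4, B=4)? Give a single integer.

Answer: 2

Derivation:
BFS from (A=4, B=0). One shortest path:
  1. pour(A -> B) -> (A=0 B=4)
  2. fill(A) -> (A=4 B=4)
Reached target in 2 moves.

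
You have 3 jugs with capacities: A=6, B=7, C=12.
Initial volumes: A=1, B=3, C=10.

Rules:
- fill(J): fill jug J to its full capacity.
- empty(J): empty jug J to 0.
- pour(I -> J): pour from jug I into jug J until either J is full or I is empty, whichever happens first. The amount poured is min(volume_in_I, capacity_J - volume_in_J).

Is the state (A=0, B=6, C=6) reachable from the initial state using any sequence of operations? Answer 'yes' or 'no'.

Answer: yes

Derivation:
BFS from (A=1, B=3, C=10):
  1. fill(A) -> (A=6 B=3 C=10)
  2. pour(C -> B) -> (A=6 B=7 C=6)
  3. empty(B) -> (A=6 B=0 C=6)
  4. pour(A -> B) -> (A=0 B=6 C=6)
Target reached → yes.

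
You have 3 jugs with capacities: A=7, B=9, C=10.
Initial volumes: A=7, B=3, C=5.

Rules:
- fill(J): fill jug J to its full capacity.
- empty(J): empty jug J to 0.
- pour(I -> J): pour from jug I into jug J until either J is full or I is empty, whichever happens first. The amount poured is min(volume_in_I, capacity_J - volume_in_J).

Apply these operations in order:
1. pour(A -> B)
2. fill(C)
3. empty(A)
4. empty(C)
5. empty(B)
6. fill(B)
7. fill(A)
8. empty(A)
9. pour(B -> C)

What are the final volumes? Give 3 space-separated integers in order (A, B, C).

Step 1: pour(A -> B) -> (A=1 B=9 C=5)
Step 2: fill(C) -> (A=1 B=9 C=10)
Step 3: empty(A) -> (A=0 B=9 C=10)
Step 4: empty(C) -> (A=0 B=9 C=0)
Step 5: empty(B) -> (A=0 B=0 C=0)
Step 6: fill(B) -> (A=0 B=9 C=0)
Step 7: fill(A) -> (A=7 B=9 C=0)
Step 8: empty(A) -> (A=0 B=9 C=0)
Step 9: pour(B -> C) -> (A=0 B=0 C=9)

Answer: 0 0 9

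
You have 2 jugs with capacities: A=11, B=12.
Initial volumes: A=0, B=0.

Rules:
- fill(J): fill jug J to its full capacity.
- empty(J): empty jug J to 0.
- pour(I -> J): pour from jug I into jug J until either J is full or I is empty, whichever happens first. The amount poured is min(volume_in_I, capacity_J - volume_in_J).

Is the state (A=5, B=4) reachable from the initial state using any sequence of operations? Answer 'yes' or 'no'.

Answer: no

Derivation:
BFS explored all 46 reachable states.
Reachable set includes: (0,0), (0,1), (0,2), (0,3), (0,4), (0,5), (0,6), (0,7), (0,8), (0,9), (0,10), (0,11) ...
Target (A=5, B=4) not in reachable set → no.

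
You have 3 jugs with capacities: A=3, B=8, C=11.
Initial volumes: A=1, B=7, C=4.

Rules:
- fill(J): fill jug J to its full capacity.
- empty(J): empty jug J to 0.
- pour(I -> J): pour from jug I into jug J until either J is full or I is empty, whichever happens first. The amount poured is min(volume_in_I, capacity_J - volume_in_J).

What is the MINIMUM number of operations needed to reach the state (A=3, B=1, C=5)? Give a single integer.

Answer: 4

Derivation:
BFS from (A=1, B=7, C=4). One shortest path:
  1. pour(A -> C) -> (A=0 B=7 C=5)
  2. pour(B -> A) -> (A=3 B=4 C=5)
  3. empty(A) -> (A=0 B=4 C=5)
  4. pour(B -> A) -> (A=3 B=1 C=5)
Reached target in 4 moves.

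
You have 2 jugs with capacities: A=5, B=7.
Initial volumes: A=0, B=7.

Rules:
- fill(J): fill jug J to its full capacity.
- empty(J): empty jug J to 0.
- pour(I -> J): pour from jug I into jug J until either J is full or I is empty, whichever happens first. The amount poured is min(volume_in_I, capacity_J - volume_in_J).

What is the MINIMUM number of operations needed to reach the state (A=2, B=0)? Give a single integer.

Answer: 3

Derivation:
BFS from (A=0, B=7). One shortest path:
  1. pour(B -> A) -> (A=5 B=2)
  2. empty(A) -> (A=0 B=2)
  3. pour(B -> A) -> (A=2 B=0)
Reached target in 3 moves.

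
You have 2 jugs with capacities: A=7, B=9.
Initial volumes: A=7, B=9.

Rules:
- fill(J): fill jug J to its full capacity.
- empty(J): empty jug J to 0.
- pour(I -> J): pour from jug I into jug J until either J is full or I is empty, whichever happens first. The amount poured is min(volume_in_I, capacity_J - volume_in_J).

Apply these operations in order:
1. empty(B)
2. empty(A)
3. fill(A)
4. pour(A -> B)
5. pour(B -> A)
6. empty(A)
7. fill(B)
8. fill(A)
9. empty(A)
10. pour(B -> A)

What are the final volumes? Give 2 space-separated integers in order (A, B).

Step 1: empty(B) -> (A=7 B=0)
Step 2: empty(A) -> (A=0 B=0)
Step 3: fill(A) -> (A=7 B=0)
Step 4: pour(A -> B) -> (A=0 B=7)
Step 5: pour(B -> A) -> (A=7 B=0)
Step 6: empty(A) -> (A=0 B=0)
Step 7: fill(B) -> (A=0 B=9)
Step 8: fill(A) -> (A=7 B=9)
Step 9: empty(A) -> (A=0 B=9)
Step 10: pour(B -> A) -> (A=7 B=2)

Answer: 7 2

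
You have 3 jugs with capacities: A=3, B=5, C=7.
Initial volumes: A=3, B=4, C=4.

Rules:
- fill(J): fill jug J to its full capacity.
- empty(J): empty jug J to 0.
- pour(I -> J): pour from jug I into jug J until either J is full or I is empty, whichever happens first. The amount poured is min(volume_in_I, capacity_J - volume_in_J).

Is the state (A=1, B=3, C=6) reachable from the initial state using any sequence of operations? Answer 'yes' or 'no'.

Answer: no

Derivation:
BFS explored all 144 reachable states.
Reachable set includes: (0,0,0), (0,0,1), (0,0,2), (0,0,3), (0,0,4), (0,0,5), (0,0,6), (0,0,7), (0,1,0), (0,1,1), (0,1,2), (0,1,3) ...
Target (A=1, B=3, C=6) not in reachable set → no.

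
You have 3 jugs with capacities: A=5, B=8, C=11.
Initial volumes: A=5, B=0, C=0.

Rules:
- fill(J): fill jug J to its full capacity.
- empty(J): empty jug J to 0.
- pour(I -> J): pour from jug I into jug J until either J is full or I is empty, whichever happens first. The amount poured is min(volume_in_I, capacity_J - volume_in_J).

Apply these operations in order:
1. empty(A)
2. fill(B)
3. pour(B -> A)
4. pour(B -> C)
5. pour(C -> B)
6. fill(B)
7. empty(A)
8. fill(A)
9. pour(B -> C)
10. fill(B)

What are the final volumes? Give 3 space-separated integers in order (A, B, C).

Answer: 5 8 8

Derivation:
Step 1: empty(A) -> (A=0 B=0 C=0)
Step 2: fill(B) -> (A=0 B=8 C=0)
Step 3: pour(B -> A) -> (A=5 B=3 C=0)
Step 4: pour(B -> C) -> (A=5 B=0 C=3)
Step 5: pour(C -> B) -> (A=5 B=3 C=0)
Step 6: fill(B) -> (A=5 B=8 C=0)
Step 7: empty(A) -> (A=0 B=8 C=0)
Step 8: fill(A) -> (A=5 B=8 C=0)
Step 9: pour(B -> C) -> (A=5 B=0 C=8)
Step 10: fill(B) -> (A=5 B=8 C=8)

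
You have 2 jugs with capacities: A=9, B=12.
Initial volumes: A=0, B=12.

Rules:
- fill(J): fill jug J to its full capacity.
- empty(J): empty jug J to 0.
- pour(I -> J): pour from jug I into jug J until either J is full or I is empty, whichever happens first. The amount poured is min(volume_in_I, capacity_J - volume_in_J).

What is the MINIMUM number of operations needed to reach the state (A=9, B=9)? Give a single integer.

Answer: 4

Derivation:
BFS from (A=0, B=12). One shortest path:
  1. fill(A) -> (A=9 B=12)
  2. empty(B) -> (A=9 B=0)
  3. pour(A -> B) -> (A=0 B=9)
  4. fill(A) -> (A=9 B=9)
Reached target in 4 moves.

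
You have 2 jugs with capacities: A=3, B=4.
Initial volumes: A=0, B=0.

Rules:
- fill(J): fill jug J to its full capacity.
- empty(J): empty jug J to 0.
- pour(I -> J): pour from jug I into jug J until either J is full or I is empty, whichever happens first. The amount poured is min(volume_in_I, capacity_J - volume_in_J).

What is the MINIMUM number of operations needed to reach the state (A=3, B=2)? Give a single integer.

Answer: 6

Derivation:
BFS from (A=0, B=0). One shortest path:
  1. fill(B) -> (A=0 B=4)
  2. pour(B -> A) -> (A=3 B=1)
  3. empty(A) -> (A=0 B=1)
  4. pour(B -> A) -> (A=1 B=0)
  5. fill(B) -> (A=1 B=4)
  6. pour(B -> A) -> (A=3 B=2)
Reached target in 6 moves.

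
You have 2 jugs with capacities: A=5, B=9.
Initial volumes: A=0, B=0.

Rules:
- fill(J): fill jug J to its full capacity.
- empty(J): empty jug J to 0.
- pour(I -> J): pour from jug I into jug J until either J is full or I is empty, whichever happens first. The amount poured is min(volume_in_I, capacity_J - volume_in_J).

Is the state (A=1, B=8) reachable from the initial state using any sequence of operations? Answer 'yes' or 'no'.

Answer: no

Derivation:
BFS explored all 28 reachable states.
Reachable set includes: (0,0), (0,1), (0,2), (0,3), (0,4), (0,5), (0,6), (0,7), (0,8), (0,9), (1,0), (1,9) ...
Target (A=1, B=8) not in reachable set → no.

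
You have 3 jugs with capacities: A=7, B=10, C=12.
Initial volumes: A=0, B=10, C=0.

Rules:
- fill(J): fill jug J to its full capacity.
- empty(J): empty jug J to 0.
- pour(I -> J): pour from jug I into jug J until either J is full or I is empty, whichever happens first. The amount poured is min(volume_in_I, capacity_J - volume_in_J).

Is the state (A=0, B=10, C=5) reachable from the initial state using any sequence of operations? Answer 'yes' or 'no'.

Answer: yes

Derivation:
BFS from (A=0, B=10, C=0):
  1. fill(C) -> (A=0 B=10 C=12)
  2. pour(C -> A) -> (A=7 B=10 C=5)
  3. empty(A) -> (A=0 B=10 C=5)
Target reached → yes.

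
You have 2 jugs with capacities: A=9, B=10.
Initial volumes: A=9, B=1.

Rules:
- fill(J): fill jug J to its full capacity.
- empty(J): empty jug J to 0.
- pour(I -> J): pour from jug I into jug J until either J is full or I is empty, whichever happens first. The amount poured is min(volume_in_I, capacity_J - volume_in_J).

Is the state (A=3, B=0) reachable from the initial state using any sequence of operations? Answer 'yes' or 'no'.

Answer: yes

Derivation:
BFS from (A=9, B=1):
  1. empty(A) -> (A=0 B=1)
  2. pour(B -> A) -> (A=1 B=0)
  3. fill(B) -> (A=1 B=10)
  4. pour(B -> A) -> (A=9 B=2)
  5. empty(A) -> (A=0 B=2)
  6. pour(B -> A) -> (A=2 B=0)
  7. fill(B) -> (A=2 B=10)
  8. pour(B -> A) -> (A=9 B=3)
  9. empty(A) -> (A=0 B=3)
  10. pour(B -> A) -> (A=3 B=0)
Target reached → yes.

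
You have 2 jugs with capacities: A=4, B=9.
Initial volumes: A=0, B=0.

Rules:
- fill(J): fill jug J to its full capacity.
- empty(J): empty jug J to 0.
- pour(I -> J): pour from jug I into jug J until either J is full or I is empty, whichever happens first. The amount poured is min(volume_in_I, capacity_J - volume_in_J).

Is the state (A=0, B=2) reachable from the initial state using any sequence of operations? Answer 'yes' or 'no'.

BFS from (A=0, B=0):
  1. fill(B) -> (A=0 B=9)
  2. pour(B -> A) -> (A=4 B=5)
  3. empty(A) -> (A=0 B=5)
  4. pour(B -> A) -> (A=4 B=1)
  5. empty(A) -> (A=0 B=1)
  6. pour(B -> A) -> (A=1 B=0)
  7. fill(B) -> (A=1 B=9)
  8. pour(B -> A) -> (A=4 B=6)
  9. empty(A) -> (A=0 B=6)
  10. pour(B -> A) -> (A=4 B=2)
  11. empty(A) -> (A=0 B=2)
Target reached → yes.

Answer: yes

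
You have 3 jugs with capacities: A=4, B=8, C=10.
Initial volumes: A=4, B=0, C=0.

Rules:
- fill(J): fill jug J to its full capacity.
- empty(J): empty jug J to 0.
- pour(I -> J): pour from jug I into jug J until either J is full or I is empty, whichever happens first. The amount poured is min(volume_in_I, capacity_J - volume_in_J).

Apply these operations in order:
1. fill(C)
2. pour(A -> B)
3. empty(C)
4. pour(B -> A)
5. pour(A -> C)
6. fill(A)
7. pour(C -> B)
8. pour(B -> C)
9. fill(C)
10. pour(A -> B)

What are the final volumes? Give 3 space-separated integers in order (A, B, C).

Answer: 0 4 10

Derivation:
Step 1: fill(C) -> (A=4 B=0 C=10)
Step 2: pour(A -> B) -> (A=0 B=4 C=10)
Step 3: empty(C) -> (A=0 B=4 C=0)
Step 4: pour(B -> A) -> (A=4 B=0 C=0)
Step 5: pour(A -> C) -> (A=0 B=0 C=4)
Step 6: fill(A) -> (A=4 B=0 C=4)
Step 7: pour(C -> B) -> (A=4 B=4 C=0)
Step 8: pour(B -> C) -> (A=4 B=0 C=4)
Step 9: fill(C) -> (A=4 B=0 C=10)
Step 10: pour(A -> B) -> (A=0 B=4 C=10)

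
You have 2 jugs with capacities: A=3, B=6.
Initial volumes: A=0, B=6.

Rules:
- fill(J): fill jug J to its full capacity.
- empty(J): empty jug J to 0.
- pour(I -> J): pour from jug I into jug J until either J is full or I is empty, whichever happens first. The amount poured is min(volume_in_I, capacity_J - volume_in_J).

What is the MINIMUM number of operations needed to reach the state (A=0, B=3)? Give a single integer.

Answer: 2

Derivation:
BFS from (A=0, B=6). One shortest path:
  1. pour(B -> A) -> (A=3 B=3)
  2. empty(A) -> (A=0 B=3)
Reached target in 2 moves.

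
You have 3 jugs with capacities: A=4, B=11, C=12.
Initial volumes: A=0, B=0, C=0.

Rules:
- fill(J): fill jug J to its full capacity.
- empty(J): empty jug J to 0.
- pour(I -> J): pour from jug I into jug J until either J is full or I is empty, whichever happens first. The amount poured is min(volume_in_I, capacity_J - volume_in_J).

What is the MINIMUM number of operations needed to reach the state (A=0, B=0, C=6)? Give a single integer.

BFS from (A=0, B=0, C=0). One shortest path:
  1. fill(B) -> (A=0 B=11 C=0)
  2. pour(B -> A) -> (A=4 B=7 C=0)
  3. empty(A) -> (A=0 B=7 C=0)
  4. pour(B -> C) -> (A=0 B=0 C=7)
  5. fill(B) -> (A=0 B=11 C=7)
  6. pour(B -> C) -> (A=0 B=6 C=12)
  7. empty(C) -> (A=0 B=6 C=0)
  8. pour(B -> C) -> (A=0 B=0 C=6)
Reached target in 8 moves.

Answer: 8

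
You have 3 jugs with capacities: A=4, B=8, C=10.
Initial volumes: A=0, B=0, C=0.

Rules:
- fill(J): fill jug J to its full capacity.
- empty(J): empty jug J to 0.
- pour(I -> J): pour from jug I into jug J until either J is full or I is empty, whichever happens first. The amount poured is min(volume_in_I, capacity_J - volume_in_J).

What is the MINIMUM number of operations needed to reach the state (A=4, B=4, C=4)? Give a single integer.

BFS from (A=0, B=0, C=0). One shortest path:
  1. fill(A) -> (A=4 B=0 C=0)
  2. fill(B) -> (A=4 B=8 C=0)
  3. pour(A -> C) -> (A=0 B=8 C=4)
  4. pour(B -> A) -> (A=4 B=4 C=4)
Reached target in 4 moves.

Answer: 4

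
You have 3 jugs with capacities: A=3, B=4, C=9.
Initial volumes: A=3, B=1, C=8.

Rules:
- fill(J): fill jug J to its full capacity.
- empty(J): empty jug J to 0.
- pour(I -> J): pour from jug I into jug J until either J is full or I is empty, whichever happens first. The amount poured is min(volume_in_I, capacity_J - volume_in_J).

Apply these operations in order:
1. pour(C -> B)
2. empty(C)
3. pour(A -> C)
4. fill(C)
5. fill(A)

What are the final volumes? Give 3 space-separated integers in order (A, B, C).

Step 1: pour(C -> B) -> (A=3 B=4 C=5)
Step 2: empty(C) -> (A=3 B=4 C=0)
Step 3: pour(A -> C) -> (A=0 B=4 C=3)
Step 4: fill(C) -> (A=0 B=4 C=9)
Step 5: fill(A) -> (A=3 B=4 C=9)

Answer: 3 4 9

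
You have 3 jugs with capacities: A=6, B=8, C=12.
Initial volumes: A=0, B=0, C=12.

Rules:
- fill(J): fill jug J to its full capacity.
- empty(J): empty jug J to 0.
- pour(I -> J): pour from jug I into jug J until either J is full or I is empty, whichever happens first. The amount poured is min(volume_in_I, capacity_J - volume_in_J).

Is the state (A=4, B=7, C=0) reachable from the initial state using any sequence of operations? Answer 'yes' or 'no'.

BFS explored all 110 reachable states.
Reachable set includes: (0,0,0), (0,0,2), (0,0,4), (0,0,6), (0,0,8), (0,0,10), (0,0,12), (0,2,0), (0,2,2), (0,2,4), (0,2,6), (0,2,8) ...
Target (A=4, B=7, C=0) not in reachable set → no.

Answer: no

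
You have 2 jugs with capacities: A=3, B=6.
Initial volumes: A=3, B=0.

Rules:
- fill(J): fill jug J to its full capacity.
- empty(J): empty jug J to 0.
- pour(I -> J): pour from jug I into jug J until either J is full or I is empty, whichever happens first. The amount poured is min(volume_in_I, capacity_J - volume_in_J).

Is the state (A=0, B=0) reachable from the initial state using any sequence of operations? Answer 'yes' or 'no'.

BFS from (A=3, B=0):
  1. empty(A) -> (A=0 B=0)
Target reached → yes.

Answer: yes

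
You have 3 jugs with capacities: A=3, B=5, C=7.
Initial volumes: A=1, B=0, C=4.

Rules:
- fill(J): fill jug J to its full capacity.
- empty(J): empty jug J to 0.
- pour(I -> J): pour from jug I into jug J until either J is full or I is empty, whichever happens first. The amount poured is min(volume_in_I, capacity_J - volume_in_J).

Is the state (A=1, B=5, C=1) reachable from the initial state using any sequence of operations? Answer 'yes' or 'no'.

Answer: yes

Derivation:
BFS from (A=1, B=0, C=4):
  1. fill(A) -> (A=3 B=0 C=4)
  2. pour(A -> B) -> (A=0 B=3 C=4)
  3. pour(C -> A) -> (A=3 B=3 C=1)
  4. pour(A -> B) -> (A=1 B=5 C=1)
Target reached → yes.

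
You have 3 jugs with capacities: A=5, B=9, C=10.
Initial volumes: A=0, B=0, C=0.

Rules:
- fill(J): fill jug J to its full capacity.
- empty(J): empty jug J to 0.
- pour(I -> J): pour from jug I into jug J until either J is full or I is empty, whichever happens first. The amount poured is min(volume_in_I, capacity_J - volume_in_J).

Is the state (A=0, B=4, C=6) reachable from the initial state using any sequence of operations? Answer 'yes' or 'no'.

BFS from (A=0, B=0, C=0):
  1. fill(C) -> (A=0 B=0 C=10)
  2. pour(C -> B) -> (A=0 B=9 C=1)
  3. pour(B -> A) -> (A=5 B=4 C=1)
  4. pour(A -> C) -> (A=0 B=4 C=6)
Target reached → yes.

Answer: yes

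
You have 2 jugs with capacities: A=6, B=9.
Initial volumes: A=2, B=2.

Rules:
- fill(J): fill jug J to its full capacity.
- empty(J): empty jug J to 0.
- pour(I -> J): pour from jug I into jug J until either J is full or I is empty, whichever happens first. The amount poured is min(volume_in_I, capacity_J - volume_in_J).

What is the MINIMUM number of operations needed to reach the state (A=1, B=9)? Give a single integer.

BFS from (A=2, B=2). One shortest path:
  1. pour(A -> B) -> (A=0 B=4)
  2. fill(A) -> (A=6 B=4)
  3. pour(A -> B) -> (A=1 B=9)
Reached target in 3 moves.

Answer: 3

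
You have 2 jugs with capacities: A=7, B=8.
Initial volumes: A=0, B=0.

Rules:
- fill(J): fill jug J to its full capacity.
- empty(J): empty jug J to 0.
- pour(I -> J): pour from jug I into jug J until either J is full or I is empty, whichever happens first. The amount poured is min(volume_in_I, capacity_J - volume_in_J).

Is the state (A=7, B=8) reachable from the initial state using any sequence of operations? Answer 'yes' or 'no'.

BFS from (A=0, B=0):
  1. fill(A) -> (A=7 B=0)
  2. fill(B) -> (A=7 B=8)
Target reached → yes.

Answer: yes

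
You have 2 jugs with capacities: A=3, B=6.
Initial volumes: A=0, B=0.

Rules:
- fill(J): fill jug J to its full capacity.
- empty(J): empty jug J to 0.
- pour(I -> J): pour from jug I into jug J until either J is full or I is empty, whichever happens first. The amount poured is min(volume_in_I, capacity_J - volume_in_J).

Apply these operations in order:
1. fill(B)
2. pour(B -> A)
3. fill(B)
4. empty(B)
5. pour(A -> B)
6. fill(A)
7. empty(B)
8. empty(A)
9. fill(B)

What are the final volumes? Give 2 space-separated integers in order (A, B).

Answer: 0 6

Derivation:
Step 1: fill(B) -> (A=0 B=6)
Step 2: pour(B -> A) -> (A=3 B=3)
Step 3: fill(B) -> (A=3 B=6)
Step 4: empty(B) -> (A=3 B=0)
Step 5: pour(A -> B) -> (A=0 B=3)
Step 6: fill(A) -> (A=3 B=3)
Step 7: empty(B) -> (A=3 B=0)
Step 8: empty(A) -> (A=0 B=0)
Step 9: fill(B) -> (A=0 B=6)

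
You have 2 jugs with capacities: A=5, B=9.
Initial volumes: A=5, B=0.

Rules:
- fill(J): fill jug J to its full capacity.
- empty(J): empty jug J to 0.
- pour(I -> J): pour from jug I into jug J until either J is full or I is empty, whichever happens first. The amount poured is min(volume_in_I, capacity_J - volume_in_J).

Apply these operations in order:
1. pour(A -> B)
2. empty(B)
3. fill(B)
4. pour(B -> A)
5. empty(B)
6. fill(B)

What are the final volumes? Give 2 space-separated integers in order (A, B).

Answer: 5 9

Derivation:
Step 1: pour(A -> B) -> (A=0 B=5)
Step 2: empty(B) -> (A=0 B=0)
Step 3: fill(B) -> (A=0 B=9)
Step 4: pour(B -> A) -> (A=5 B=4)
Step 5: empty(B) -> (A=5 B=0)
Step 6: fill(B) -> (A=5 B=9)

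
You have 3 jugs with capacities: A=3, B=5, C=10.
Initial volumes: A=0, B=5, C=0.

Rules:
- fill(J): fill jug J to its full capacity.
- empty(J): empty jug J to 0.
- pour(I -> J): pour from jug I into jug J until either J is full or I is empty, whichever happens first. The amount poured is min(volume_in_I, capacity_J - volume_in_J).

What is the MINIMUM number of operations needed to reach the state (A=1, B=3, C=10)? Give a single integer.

BFS from (A=0, B=5, C=0). One shortest path:
  1. fill(A) -> (A=3 B=5 C=0)
  2. pour(A -> C) -> (A=0 B=5 C=3)
  3. fill(A) -> (A=3 B=5 C=3)
  4. pour(B -> C) -> (A=3 B=0 C=8)
  5. pour(A -> B) -> (A=0 B=3 C=8)
  6. fill(A) -> (A=3 B=3 C=8)
  7. pour(A -> C) -> (A=1 B=3 C=10)
Reached target in 7 moves.

Answer: 7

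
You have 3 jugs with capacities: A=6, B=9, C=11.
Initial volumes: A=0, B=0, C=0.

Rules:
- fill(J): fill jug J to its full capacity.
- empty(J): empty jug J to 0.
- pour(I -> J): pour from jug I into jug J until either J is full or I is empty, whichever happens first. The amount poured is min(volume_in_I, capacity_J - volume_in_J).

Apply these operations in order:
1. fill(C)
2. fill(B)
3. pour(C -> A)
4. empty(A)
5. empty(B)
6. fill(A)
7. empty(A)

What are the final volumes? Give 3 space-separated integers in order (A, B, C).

Answer: 0 0 5

Derivation:
Step 1: fill(C) -> (A=0 B=0 C=11)
Step 2: fill(B) -> (A=0 B=9 C=11)
Step 3: pour(C -> A) -> (A=6 B=9 C=5)
Step 4: empty(A) -> (A=0 B=9 C=5)
Step 5: empty(B) -> (A=0 B=0 C=5)
Step 6: fill(A) -> (A=6 B=0 C=5)
Step 7: empty(A) -> (A=0 B=0 C=5)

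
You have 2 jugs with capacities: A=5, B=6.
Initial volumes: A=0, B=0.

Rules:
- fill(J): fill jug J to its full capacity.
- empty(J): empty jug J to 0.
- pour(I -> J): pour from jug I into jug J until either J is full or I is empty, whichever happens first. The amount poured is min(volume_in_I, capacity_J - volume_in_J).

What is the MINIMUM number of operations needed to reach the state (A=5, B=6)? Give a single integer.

BFS from (A=0, B=0). One shortest path:
  1. fill(A) -> (A=5 B=0)
  2. fill(B) -> (A=5 B=6)
Reached target in 2 moves.

Answer: 2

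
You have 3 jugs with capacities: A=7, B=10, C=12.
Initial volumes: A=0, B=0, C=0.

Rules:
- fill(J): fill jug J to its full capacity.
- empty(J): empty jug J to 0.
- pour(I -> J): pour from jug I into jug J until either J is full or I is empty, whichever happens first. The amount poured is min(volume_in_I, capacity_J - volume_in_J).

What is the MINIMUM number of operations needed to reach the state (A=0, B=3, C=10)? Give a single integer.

Answer: 5

Derivation:
BFS from (A=0, B=0, C=0). One shortest path:
  1. fill(B) -> (A=0 B=10 C=0)
  2. pour(B -> C) -> (A=0 B=0 C=10)
  3. fill(B) -> (A=0 B=10 C=10)
  4. pour(B -> A) -> (A=7 B=3 C=10)
  5. empty(A) -> (A=0 B=3 C=10)
Reached target in 5 moves.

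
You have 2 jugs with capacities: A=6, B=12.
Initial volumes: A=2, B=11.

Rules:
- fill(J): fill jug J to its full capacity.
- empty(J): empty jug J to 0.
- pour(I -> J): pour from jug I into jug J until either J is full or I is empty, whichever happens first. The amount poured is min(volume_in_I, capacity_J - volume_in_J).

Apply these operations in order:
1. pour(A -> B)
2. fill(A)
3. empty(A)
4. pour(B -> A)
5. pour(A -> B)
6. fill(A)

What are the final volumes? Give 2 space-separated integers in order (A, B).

Step 1: pour(A -> B) -> (A=1 B=12)
Step 2: fill(A) -> (A=6 B=12)
Step 3: empty(A) -> (A=0 B=12)
Step 4: pour(B -> A) -> (A=6 B=6)
Step 5: pour(A -> B) -> (A=0 B=12)
Step 6: fill(A) -> (A=6 B=12)

Answer: 6 12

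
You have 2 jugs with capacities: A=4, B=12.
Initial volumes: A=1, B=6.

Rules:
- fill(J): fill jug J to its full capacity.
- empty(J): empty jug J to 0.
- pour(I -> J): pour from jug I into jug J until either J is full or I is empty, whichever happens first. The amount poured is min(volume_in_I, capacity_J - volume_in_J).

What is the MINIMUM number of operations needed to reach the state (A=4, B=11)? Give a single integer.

BFS from (A=1, B=6). One shortest path:
  1. pour(A -> B) -> (A=0 B=7)
  2. fill(A) -> (A=4 B=7)
  3. pour(A -> B) -> (A=0 B=11)
  4. fill(A) -> (A=4 B=11)
Reached target in 4 moves.

Answer: 4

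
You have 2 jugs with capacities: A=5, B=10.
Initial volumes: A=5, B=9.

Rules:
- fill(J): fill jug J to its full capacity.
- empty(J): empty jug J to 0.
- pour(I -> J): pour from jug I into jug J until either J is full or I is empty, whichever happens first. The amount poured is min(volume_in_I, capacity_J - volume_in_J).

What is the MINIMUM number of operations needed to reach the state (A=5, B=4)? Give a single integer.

BFS from (A=5, B=9). One shortest path:
  1. empty(A) -> (A=0 B=9)
  2. pour(B -> A) -> (A=5 B=4)
Reached target in 2 moves.

Answer: 2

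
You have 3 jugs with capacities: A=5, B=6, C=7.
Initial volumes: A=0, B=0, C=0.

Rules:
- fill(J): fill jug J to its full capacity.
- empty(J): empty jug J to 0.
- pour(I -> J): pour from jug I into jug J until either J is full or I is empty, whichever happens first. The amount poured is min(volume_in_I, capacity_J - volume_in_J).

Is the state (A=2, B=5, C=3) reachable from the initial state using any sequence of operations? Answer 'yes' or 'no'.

Answer: no

Derivation:
BFS explored all 216 reachable states.
Reachable set includes: (0,0,0), (0,0,1), (0,0,2), (0,0,3), (0,0,4), (0,0,5), (0,0,6), (0,0,7), (0,1,0), (0,1,1), (0,1,2), (0,1,3) ...
Target (A=2, B=5, C=3) not in reachable set → no.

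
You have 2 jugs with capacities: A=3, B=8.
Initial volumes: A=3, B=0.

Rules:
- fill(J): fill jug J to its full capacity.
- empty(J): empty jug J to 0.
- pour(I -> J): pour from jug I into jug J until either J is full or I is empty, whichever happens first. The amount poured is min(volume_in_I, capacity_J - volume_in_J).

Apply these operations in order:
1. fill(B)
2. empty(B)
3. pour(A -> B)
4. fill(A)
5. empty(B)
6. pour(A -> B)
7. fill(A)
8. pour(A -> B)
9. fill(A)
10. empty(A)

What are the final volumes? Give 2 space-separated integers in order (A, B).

Answer: 0 6

Derivation:
Step 1: fill(B) -> (A=3 B=8)
Step 2: empty(B) -> (A=3 B=0)
Step 3: pour(A -> B) -> (A=0 B=3)
Step 4: fill(A) -> (A=3 B=3)
Step 5: empty(B) -> (A=3 B=0)
Step 6: pour(A -> B) -> (A=0 B=3)
Step 7: fill(A) -> (A=3 B=3)
Step 8: pour(A -> B) -> (A=0 B=6)
Step 9: fill(A) -> (A=3 B=6)
Step 10: empty(A) -> (A=0 B=6)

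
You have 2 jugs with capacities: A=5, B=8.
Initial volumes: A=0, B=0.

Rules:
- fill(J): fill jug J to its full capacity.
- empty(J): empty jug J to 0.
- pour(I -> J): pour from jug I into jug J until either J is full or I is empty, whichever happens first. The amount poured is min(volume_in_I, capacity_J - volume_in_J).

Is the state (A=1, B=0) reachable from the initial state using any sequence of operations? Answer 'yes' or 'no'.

BFS from (A=0, B=0):
  1. fill(B) -> (A=0 B=8)
  2. pour(B -> A) -> (A=5 B=3)
  3. empty(A) -> (A=0 B=3)
  4. pour(B -> A) -> (A=3 B=0)
  5. fill(B) -> (A=3 B=8)
  6. pour(B -> A) -> (A=5 B=6)
  7. empty(A) -> (A=0 B=6)
  8. pour(B -> A) -> (A=5 B=1)
  9. empty(A) -> (A=0 B=1)
  10. pour(B -> A) -> (A=1 B=0)
Target reached → yes.

Answer: yes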